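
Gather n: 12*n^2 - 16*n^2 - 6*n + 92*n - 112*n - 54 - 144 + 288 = -4*n^2 - 26*n + 90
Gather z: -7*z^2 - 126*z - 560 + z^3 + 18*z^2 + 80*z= z^3 + 11*z^2 - 46*z - 560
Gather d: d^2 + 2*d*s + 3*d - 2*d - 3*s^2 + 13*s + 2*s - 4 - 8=d^2 + d*(2*s + 1) - 3*s^2 + 15*s - 12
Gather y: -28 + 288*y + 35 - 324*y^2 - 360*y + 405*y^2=81*y^2 - 72*y + 7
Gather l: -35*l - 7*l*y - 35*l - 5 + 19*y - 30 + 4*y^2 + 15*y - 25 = l*(-7*y - 70) + 4*y^2 + 34*y - 60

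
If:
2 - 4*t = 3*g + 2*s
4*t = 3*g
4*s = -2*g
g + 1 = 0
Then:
No Solution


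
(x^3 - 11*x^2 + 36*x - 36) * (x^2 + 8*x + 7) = x^5 - 3*x^4 - 45*x^3 + 175*x^2 - 36*x - 252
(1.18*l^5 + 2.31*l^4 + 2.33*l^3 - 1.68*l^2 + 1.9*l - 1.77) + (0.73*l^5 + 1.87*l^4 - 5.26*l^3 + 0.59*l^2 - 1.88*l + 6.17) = 1.91*l^5 + 4.18*l^4 - 2.93*l^3 - 1.09*l^2 + 0.02*l + 4.4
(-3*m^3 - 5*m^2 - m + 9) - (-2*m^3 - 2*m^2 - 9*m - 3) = -m^3 - 3*m^2 + 8*m + 12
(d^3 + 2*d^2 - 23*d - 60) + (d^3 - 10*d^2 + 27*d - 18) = 2*d^3 - 8*d^2 + 4*d - 78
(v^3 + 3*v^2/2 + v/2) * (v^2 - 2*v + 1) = v^5 - v^4/2 - 3*v^3/2 + v^2/2 + v/2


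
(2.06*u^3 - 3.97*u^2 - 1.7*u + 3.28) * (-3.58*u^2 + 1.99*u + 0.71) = -7.3748*u^5 + 18.312*u^4 - 0.3517*u^3 - 17.9441*u^2 + 5.3202*u + 2.3288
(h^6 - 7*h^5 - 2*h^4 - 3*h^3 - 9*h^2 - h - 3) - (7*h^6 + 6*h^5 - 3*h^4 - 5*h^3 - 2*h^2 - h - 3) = -6*h^6 - 13*h^5 + h^4 + 2*h^3 - 7*h^2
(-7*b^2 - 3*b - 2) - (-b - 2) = -7*b^2 - 2*b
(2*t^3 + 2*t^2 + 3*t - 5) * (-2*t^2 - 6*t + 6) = -4*t^5 - 16*t^4 - 6*t^3 + 4*t^2 + 48*t - 30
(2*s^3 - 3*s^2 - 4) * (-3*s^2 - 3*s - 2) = -6*s^5 + 3*s^4 + 5*s^3 + 18*s^2 + 12*s + 8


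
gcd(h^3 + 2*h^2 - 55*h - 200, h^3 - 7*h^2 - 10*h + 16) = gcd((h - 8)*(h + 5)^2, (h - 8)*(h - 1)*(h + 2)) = h - 8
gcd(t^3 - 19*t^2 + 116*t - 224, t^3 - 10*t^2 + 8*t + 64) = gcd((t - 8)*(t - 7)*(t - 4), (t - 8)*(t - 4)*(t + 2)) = t^2 - 12*t + 32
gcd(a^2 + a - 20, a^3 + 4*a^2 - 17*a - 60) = a^2 + a - 20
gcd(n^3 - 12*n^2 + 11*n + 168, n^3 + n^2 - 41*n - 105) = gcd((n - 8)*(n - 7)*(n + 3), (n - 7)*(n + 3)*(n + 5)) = n^2 - 4*n - 21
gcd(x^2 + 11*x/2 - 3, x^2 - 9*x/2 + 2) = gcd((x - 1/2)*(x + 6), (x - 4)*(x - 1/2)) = x - 1/2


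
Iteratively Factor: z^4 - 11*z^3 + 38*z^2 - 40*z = (z)*(z^3 - 11*z^2 + 38*z - 40) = z*(z - 4)*(z^2 - 7*z + 10) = z*(z - 4)*(z - 2)*(z - 5)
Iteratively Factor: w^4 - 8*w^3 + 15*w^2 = (w - 5)*(w^3 - 3*w^2) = w*(w - 5)*(w^2 - 3*w) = w*(w - 5)*(w - 3)*(w)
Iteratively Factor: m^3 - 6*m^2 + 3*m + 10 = (m - 2)*(m^2 - 4*m - 5) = (m - 2)*(m + 1)*(m - 5)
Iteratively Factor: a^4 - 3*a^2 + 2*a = (a)*(a^3 - 3*a + 2) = a*(a + 2)*(a^2 - 2*a + 1) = a*(a - 1)*(a + 2)*(a - 1)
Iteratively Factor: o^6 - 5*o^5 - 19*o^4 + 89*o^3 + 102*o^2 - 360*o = (o - 2)*(o^5 - 3*o^4 - 25*o^3 + 39*o^2 + 180*o) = o*(o - 2)*(o^4 - 3*o^3 - 25*o^2 + 39*o + 180) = o*(o - 2)*(o + 3)*(o^3 - 6*o^2 - 7*o + 60) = o*(o - 4)*(o - 2)*(o + 3)*(o^2 - 2*o - 15) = o*(o - 4)*(o - 2)*(o + 3)^2*(o - 5)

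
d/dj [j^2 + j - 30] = 2*j + 1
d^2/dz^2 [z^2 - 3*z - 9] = 2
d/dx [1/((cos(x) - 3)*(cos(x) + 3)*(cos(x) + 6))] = (-3*sin(x)^2 + 12*cos(x) - 6)*sin(x)/((cos(x) - 3)^2*(cos(x) + 3)^2*(cos(x) + 6)^2)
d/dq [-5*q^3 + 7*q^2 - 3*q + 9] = -15*q^2 + 14*q - 3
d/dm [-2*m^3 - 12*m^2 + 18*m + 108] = -6*m^2 - 24*m + 18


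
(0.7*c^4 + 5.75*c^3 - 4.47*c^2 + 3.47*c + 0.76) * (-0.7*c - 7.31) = -0.49*c^5 - 9.142*c^4 - 38.9035*c^3 + 30.2467*c^2 - 25.8977*c - 5.5556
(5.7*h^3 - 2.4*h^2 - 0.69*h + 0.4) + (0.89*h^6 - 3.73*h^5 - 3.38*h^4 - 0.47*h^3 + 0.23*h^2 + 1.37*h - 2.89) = 0.89*h^6 - 3.73*h^5 - 3.38*h^4 + 5.23*h^3 - 2.17*h^2 + 0.68*h - 2.49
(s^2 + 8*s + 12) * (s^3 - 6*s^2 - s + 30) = s^5 + 2*s^4 - 37*s^3 - 50*s^2 + 228*s + 360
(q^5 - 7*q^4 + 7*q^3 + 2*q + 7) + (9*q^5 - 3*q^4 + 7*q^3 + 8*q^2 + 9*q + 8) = 10*q^5 - 10*q^4 + 14*q^3 + 8*q^2 + 11*q + 15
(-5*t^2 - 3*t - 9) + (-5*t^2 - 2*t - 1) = -10*t^2 - 5*t - 10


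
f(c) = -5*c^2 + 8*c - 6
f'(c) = 8 - 10*c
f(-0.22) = -8.00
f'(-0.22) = 10.20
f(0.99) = -2.98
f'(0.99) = -1.90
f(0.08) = -5.39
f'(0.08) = 7.20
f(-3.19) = -82.40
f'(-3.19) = 39.90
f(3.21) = -31.84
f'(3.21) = -24.10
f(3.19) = -31.36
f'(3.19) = -23.90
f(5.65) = -120.41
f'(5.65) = -48.50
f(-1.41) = -27.22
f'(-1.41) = 22.10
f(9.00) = -339.00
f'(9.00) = -82.00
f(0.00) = -6.00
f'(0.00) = 8.00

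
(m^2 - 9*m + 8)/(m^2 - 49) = (m^2 - 9*m + 8)/(m^2 - 49)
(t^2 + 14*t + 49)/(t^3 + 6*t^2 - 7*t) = (t + 7)/(t*(t - 1))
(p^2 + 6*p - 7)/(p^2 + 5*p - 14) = (p - 1)/(p - 2)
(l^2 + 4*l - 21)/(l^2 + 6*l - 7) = (l - 3)/(l - 1)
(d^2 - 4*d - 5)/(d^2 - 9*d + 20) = (d + 1)/(d - 4)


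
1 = 1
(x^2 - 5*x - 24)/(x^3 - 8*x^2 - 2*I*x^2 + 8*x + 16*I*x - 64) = (x + 3)/(x^2 - 2*I*x + 8)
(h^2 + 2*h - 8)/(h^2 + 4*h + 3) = (h^2 + 2*h - 8)/(h^2 + 4*h + 3)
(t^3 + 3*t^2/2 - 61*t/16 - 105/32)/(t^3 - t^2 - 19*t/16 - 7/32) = (8*t^2 + 26*t + 15)/(8*t^2 + 6*t + 1)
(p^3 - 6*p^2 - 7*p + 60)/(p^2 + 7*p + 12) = (p^2 - 9*p + 20)/(p + 4)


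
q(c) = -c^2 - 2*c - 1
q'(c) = -2*c - 2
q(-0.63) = -0.14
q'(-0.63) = -0.74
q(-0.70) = -0.09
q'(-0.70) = -0.60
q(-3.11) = -4.45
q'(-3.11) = 4.22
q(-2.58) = -2.50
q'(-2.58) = 3.16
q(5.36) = -40.45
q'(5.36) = -12.72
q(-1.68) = -0.46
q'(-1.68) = 1.36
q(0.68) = -2.82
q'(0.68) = -3.36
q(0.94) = -3.76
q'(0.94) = -3.88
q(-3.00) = -4.00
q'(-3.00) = 4.00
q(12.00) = -169.00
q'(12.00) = -26.00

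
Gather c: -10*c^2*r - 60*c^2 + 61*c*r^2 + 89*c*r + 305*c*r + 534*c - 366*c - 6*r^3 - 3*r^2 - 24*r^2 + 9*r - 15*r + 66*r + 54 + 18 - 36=c^2*(-10*r - 60) + c*(61*r^2 + 394*r + 168) - 6*r^3 - 27*r^2 + 60*r + 36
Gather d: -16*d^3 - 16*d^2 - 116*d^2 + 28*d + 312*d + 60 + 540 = -16*d^3 - 132*d^2 + 340*d + 600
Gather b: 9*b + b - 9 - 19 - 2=10*b - 30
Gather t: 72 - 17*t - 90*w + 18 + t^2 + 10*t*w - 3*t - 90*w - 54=t^2 + t*(10*w - 20) - 180*w + 36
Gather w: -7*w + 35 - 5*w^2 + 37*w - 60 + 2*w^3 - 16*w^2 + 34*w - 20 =2*w^3 - 21*w^2 + 64*w - 45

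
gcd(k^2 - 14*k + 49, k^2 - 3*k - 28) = k - 7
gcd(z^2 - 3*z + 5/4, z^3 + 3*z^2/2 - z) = z - 1/2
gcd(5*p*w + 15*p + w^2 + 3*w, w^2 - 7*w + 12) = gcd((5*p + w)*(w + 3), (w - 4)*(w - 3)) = 1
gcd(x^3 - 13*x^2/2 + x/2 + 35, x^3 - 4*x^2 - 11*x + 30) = x - 5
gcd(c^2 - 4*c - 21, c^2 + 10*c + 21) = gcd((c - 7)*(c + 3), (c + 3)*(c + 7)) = c + 3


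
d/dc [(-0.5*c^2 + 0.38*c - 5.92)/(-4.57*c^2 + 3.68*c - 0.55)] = (-0.103400000000001*c^2 - 53.5588*c + 21.5766)/(20.8849*c^4 - 33.6352*c^3 + 18.5694*c^2 - 4.048*c + 0.3025)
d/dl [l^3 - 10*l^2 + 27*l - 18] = 3*l^2 - 20*l + 27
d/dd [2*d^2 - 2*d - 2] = 4*d - 2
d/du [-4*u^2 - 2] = -8*u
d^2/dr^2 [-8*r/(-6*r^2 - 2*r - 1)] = 32*(2*r*(6*r + 1)^2 - (9*r + 1)*(6*r^2 + 2*r + 1))/(6*r^2 + 2*r + 1)^3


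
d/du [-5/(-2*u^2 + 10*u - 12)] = 5*(5 - 2*u)/(2*(u^2 - 5*u + 6)^2)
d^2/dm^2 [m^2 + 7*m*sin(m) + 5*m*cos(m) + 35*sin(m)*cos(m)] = -7*m*sin(m) - 5*m*cos(m) - 10*sin(m) - 70*sin(2*m) + 14*cos(m) + 2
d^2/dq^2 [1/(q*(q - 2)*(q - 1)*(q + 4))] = 2*(10*q^6 + 15*q^5 - 84*q^4 - 64*q^3 + 324*q^2 - 240*q + 64)/(q^3*(q^9 + 3*q^8 - 27*q^7 - 35*q^6 + 318*q^5 - 156*q^4 - 1288*q^3 + 2592*q^2 - 1920*q + 512))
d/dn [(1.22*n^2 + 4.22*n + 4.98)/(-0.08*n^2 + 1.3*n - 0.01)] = (1.9236*n^2 + 0.7724*n - 6.5162)/(0.0064*n^4 - 0.208*n^3 + 1.6916*n^2 - 0.026*n + 0.0001)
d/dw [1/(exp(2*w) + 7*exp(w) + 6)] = (-2*exp(w) - 7)*exp(w)/(exp(2*w) + 7*exp(w) + 6)^2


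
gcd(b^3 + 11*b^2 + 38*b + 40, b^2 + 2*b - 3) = 1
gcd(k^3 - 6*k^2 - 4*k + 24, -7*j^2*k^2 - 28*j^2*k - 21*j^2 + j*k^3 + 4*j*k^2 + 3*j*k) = 1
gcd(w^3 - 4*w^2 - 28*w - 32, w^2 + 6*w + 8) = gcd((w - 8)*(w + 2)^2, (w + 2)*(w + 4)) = w + 2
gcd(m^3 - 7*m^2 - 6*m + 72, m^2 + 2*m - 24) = m - 4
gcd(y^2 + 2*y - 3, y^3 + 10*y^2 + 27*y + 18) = y + 3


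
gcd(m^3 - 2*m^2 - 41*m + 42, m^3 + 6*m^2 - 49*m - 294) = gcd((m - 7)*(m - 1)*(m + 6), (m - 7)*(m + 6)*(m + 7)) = m^2 - m - 42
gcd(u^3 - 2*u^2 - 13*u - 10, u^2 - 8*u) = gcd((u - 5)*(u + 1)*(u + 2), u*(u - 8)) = 1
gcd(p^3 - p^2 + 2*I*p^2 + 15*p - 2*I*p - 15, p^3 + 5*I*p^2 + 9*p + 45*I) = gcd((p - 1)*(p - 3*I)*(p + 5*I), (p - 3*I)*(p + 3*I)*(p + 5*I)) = p^2 + 2*I*p + 15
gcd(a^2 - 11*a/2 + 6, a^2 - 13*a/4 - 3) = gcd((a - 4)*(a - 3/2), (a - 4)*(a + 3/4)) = a - 4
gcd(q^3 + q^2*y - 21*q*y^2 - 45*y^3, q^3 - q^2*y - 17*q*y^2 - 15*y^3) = -q^2 + 2*q*y + 15*y^2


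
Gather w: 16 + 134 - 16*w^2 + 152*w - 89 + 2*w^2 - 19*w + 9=-14*w^2 + 133*w + 70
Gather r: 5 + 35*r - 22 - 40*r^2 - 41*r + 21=-40*r^2 - 6*r + 4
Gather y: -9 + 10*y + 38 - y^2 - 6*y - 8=-y^2 + 4*y + 21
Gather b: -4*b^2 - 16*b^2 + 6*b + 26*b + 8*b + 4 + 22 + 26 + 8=-20*b^2 + 40*b + 60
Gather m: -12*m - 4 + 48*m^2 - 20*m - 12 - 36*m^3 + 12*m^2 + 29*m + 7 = -36*m^3 + 60*m^2 - 3*m - 9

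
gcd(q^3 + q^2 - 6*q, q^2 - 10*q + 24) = 1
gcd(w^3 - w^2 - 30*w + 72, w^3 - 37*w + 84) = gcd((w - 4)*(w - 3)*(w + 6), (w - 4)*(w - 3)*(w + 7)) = w^2 - 7*w + 12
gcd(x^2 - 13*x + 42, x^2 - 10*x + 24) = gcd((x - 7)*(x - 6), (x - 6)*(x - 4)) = x - 6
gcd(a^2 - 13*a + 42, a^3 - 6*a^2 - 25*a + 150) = a - 6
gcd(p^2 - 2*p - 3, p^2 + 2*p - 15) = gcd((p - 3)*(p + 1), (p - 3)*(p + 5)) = p - 3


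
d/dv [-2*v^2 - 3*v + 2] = -4*v - 3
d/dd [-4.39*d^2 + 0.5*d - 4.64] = 0.5 - 8.78*d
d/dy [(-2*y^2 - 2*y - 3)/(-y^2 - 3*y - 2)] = (4*y^2 + 2*y - 5)/(y^4 + 6*y^3 + 13*y^2 + 12*y + 4)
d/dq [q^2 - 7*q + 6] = 2*q - 7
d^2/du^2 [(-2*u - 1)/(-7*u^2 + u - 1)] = 2*((2*u + 1)*(14*u - 1)^2 - (42*u + 5)*(7*u^2 - u + 1))/(7*u^2 - u + 1)^3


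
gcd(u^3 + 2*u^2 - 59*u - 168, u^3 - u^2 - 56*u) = u^2 - u - 56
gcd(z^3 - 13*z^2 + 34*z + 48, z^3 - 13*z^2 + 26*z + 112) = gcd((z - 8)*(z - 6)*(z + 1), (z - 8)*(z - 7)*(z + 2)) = z - 8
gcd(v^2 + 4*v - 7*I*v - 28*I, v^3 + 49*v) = v - 7*I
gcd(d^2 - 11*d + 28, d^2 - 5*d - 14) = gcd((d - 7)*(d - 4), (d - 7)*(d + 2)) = d - 7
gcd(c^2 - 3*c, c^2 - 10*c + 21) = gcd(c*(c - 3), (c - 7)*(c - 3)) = c - 3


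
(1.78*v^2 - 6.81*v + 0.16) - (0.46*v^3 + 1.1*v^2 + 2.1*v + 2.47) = -0.46*v^3 + 0.68*v^2 - 8.91*v - 2.31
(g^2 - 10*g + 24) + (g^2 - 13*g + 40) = 2*g^2 - 23*g + 64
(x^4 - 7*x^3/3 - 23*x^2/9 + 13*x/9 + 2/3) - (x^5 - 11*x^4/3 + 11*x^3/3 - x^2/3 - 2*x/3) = -x^5 + 14*x^4/3 - 6*x^3 - 20*x^2/9 + 19*x/9 + 2/3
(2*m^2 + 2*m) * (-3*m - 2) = -6*m^3 - 10*m^2 - 4*m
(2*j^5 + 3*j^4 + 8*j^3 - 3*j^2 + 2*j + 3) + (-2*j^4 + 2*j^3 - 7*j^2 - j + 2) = 2*j^5 + j^4 + 10*j^3 - 10*j^2 + j + 5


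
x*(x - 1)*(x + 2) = x^3 + x^2 - 2*x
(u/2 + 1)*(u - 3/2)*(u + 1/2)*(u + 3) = u^4/2 + 2*u^3 + u^2/8 - 39*u/8 - 9/4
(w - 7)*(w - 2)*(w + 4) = w^3 - 5*w^2 - 22*w + 56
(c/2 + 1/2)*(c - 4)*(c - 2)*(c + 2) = c^4/2 - 3*c^3/2 - 4*c^2 + 6*c + 8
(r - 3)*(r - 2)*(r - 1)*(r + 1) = r^4 - 5*r^3 + 5*r^2 + 5*r - 6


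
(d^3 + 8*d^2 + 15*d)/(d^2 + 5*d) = d + 3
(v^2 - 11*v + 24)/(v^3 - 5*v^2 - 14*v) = (-v^2 + 11*v - 24)/(v*(-v^2 + 5*v + 14))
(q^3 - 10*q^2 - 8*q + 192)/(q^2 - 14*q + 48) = q + 4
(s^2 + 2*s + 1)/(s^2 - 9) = (s^2 + 2*s + 1)/(s^2 - 9)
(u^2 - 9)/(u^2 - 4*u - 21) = (u - 3)/(u - 7)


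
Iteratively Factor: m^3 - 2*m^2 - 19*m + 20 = (m - 1)*(m^2 - m - 20) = (m - 5)*(m - 1)*(m + 4)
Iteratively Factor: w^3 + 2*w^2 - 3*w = (w + 3)*(w^2 - w) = w*(w + 3)*(w - 1)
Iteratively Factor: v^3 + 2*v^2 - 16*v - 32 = (v + 4)*(v^2 - 2*v - 8) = (v + 2)*(v + 4)*(v - 4)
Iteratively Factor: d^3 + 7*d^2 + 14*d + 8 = (d + 1)*(d^2 + 6*d + 8) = (d + 1)*(d + 4)*(d + 2)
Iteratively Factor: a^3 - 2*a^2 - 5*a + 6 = (a - 1)*(a^2 - a - 6) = (a - 3)*(a - 1)*(a + 2)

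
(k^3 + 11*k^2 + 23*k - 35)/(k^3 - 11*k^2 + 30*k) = (k^3 + 11*k^2 + 23*k - 35)/(k*(k^2 - 11*k + 30))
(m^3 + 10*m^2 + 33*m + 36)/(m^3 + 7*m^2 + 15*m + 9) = (m + 4)/(m + 1)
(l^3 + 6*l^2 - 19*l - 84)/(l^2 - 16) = (l^2 + 10*l + 21)/(l + 4)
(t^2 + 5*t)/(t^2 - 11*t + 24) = t*(t + 5)/(t^2 - 11*t + 24)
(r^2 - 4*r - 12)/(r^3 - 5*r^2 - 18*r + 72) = (r + 2)/(r^2 + r - 12)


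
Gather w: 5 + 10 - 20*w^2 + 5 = 20 - 20*w^2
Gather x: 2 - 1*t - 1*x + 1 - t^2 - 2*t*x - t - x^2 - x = -t^2 - 2*t - x^2 + x*(-2*t - 2) + 3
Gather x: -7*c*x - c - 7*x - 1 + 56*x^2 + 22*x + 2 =-c + 56*x^2 + x*(15 - 7*c) + 1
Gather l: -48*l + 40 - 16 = 24 - 48*l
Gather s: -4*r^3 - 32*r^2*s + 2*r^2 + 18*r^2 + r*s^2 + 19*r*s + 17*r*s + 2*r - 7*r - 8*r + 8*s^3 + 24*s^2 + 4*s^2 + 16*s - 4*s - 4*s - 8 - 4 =-4*r^3 + 20*r^2 - 13*r + 8*s^3 + s^2*(r + 28) + s*(-32*r^2 + 36*r + 8) - 12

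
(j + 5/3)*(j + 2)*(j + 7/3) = j^3 + 6*j^2 + 107*j/9 + 70/9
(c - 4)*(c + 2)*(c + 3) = c^3 + c^2 - 14*c - 24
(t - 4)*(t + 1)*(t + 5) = t^3 + 2*t^2 - 19*t - 20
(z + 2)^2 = z^2 + 4*z + 4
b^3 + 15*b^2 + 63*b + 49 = (b + 1)*(b + 7)^2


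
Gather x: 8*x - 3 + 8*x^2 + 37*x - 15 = 8*x^2 + 45*x - 18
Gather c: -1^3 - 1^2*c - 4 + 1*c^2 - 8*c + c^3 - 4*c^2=c^3 - 3*c^2 - 9*c - 5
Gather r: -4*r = -4*r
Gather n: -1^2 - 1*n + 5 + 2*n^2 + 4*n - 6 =2*n^2 + 3*n - 2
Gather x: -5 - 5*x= -5*x - 5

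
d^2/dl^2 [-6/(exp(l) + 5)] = 6*(5 - exp(l))*exp(l)/(exp(l) + 5)^3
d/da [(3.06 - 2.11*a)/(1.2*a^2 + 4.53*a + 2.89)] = (2.532*a^2 - 7.344*a - 19.9597)/(1.44*a^4 + 10.872*a^3 + 27.4569*a^2 + 26.1834*a + 8.3521)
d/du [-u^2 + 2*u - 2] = 2 - 2*u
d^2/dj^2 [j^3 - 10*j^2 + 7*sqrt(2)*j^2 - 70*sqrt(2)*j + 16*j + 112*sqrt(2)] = 6*j - 20 + 14*sqrt(2)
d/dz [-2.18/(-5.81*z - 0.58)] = -12.6658/(5.81*z + 0.58)^2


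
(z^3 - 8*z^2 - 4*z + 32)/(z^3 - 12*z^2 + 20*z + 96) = (z - 2)/(z - 6)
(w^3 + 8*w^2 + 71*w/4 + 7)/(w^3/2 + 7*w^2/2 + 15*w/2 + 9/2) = (4*w^3 + 32*w^2 + 71*w + 28)/(2*(w^3 + 7*w^2 + 15*w + 9))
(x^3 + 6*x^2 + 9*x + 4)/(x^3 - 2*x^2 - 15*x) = (x^3 + 6*x^2 + 9*x + 4)/(x*(x^2 - 2*x - 15))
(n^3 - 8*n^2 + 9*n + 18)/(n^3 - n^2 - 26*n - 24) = (n - 3)/(n + 4)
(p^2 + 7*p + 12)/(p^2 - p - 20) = (p + 3)/(p - 5)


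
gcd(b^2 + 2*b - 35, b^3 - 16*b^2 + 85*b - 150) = b - 5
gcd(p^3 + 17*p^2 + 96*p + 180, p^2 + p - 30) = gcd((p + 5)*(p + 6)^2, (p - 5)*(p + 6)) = p + 6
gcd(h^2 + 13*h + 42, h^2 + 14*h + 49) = h + 7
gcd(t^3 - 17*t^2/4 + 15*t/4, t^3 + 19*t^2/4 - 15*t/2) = t^2 - 5*t/4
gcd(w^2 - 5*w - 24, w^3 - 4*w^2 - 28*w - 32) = w - 8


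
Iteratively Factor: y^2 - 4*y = (y)*(y - 4)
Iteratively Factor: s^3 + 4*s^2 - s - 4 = (s + 4)*(s^2 - 1) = (s + 1)*(s + 4)*(s - 1)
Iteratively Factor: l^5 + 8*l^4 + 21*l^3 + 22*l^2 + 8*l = (l)*(l^4 + 8*l^3 + 21*l^2 + 22*l + 8) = l*(l + 1)*(l^3 + 7*l^2 + 14*l + 8) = l*(l + 1)*(l + 2)*(l^2 + 5*l + 4) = l*(l + 1)^2*(l + 2)*(l + 4)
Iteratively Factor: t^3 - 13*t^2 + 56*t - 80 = (t - 5)*(t^2 - 8*t + 16) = (t - 5)*(t - 4)*(t - 4)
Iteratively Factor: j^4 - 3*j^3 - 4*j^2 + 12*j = (j - 3)*(j^3 - 4*j) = (j - 3)*(j - 2)*(j^2 + 2*j) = j*(j - 3)*(j - 2)*(j + 2)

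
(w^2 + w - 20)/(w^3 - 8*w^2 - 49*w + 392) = (w^2 + w - 20)/(w^3 - 8*w^2 - 49*w + 392)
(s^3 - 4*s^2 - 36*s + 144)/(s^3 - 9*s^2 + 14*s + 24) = (s + 6)/(s + 1)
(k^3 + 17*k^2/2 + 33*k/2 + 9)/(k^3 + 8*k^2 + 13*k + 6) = (k + 3/2)/(k + 1)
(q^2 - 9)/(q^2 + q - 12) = (q + 3)/(q + 4)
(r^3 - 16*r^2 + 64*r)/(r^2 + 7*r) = (r^2 - 16*r + 64)/(r + 7)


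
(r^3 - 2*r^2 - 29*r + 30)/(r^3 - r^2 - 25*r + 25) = (r - 6)/(r - 5)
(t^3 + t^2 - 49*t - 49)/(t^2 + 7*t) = t - 6 - 7/t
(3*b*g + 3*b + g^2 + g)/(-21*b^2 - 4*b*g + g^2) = (-g - 1)/(7*b - g)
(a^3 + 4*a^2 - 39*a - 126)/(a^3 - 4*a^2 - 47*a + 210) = (a + 3)/(a - 5)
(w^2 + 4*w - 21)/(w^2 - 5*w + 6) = (w + 7)/(w - 2)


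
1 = 1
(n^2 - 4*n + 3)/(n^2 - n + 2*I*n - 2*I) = (n - 3)/(n + 2*I)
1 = 1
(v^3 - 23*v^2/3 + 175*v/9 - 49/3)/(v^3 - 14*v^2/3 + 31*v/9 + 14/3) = (3*v - 7)/(3*v + 2)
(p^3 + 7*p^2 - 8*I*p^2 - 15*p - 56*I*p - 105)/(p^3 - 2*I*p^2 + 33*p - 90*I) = (p + 7)/(p + 6*I)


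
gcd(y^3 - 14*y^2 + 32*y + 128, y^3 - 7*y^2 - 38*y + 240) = y - 8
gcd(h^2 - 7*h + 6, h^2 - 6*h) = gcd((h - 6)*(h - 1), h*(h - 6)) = h - 6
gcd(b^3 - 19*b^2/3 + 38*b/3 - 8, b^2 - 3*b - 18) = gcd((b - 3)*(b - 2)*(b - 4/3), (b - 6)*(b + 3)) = 1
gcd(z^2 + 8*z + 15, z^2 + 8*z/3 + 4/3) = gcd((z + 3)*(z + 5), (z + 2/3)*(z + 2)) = 1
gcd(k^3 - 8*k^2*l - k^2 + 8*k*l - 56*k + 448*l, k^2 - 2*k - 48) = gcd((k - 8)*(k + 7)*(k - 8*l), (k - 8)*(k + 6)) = k - 8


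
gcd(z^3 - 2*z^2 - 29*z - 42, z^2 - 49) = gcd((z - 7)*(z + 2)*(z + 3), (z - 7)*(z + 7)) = z - 7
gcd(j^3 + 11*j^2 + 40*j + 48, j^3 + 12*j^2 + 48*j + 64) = j^2 + 8*j + 16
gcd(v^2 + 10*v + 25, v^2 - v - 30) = v + 5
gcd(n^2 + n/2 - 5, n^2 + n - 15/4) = n + 5/2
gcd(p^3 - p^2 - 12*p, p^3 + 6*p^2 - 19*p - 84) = p^2 - p - 12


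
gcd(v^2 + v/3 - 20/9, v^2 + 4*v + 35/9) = v + 5/3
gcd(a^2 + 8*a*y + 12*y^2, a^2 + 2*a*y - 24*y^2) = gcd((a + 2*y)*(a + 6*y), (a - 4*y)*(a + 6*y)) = a + 6*y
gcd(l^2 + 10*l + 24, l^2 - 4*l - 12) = 1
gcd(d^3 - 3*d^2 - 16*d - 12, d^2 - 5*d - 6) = d^2 - 5*d - 6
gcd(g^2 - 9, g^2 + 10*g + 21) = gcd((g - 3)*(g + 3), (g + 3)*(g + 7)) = g + 3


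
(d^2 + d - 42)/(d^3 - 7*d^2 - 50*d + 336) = 1/(d - 8)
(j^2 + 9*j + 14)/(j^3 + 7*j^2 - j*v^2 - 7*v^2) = (-j - 2)/(-j^2 + v^2)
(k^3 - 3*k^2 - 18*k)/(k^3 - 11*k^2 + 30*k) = (k + 3)/(k - 5)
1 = 1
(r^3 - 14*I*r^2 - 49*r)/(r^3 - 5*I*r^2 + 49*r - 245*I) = r*(r - 7*I)/(r^2 + 2*I*r + 35)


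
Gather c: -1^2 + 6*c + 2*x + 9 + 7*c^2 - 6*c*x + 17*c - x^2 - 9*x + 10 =7*c^2 + c*(23 - 6*x) - x^2 - 7*x + 18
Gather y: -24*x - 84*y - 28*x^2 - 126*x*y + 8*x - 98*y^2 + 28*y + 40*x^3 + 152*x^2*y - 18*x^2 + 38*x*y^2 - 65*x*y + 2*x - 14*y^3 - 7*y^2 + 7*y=40*x^3 - 46*x^2 - 14*x - 14*y^3 + y^2*(38*x - 105) + y*(152*x^2 - 191*x - 49)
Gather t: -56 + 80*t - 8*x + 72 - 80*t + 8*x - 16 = 0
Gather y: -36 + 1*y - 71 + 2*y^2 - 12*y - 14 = 2*y^2 - 11*y - 121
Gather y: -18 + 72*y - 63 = 72*y - 81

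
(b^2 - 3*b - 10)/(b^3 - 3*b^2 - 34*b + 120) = (b + 2)/(b^2 + 2*b - 24)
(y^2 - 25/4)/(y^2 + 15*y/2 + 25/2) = (y - 5/2)/(y + 5)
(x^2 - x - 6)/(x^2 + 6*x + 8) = (x - 3)/(x + 4)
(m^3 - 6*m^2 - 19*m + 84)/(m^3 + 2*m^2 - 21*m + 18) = (m^2 - 3*m - 28)/(m^2 + 5*m - 6)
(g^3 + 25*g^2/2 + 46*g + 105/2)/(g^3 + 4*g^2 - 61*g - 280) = (2*g^2 + 11*g + 15)/(2*(g^2 - 3*g - 40))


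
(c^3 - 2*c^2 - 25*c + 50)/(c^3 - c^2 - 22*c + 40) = (c - 5)/(c - 4)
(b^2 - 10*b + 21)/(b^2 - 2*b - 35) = (b - 3)/(b + 5)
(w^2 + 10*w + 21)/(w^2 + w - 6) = (w + 7)/(w - 2)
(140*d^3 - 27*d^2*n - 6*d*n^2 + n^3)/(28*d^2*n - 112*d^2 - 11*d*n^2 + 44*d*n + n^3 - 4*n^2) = (5*d + n)/(n - 4)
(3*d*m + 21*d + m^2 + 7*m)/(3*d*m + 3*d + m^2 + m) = (m + 7)/(m + 1)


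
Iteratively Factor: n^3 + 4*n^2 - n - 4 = (n + 4)*(n^2 - 1) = (n - 1)*(n + 4)*(n + 1)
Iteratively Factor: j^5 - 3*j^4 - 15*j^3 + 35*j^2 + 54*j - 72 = (j + 3)*(j^4 - 6*j^3 + 3*j^2 + 26*j - 24) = (j - 1)*(j + 3)*(j^3 - 5*j^2 - 2*j + 24) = (j - 1)*(j + 2)*(j + 3)*(j^2 - 7*j + 12) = (j - 4)*(j - 1)*(j + 2)*(j + 3)*(j - 3)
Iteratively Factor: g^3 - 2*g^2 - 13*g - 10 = (g + 1)*(g^2 - 3*g - 10) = (g - 5)*(g + 1)*(g + 2)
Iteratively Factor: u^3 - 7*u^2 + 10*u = (u - 2)*(u^2 - 5*u) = u*(u - 2)*(u - 5)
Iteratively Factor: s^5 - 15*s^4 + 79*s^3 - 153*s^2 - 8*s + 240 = (s - 5)*(s^4 - 10*s^3 + 29*s^2 - 8*s - 48) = (s - 5)*(s - 3)*(s^3 - 7*s^2 + 8*s + 16) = (s - 5)*(s - 4)*(s - 3)*(s^2 - 3*s - 4) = (s - 5)*(s - 4)^2*(s - 3)*(s + 1)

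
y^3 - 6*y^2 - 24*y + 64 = (y - 8)*(y - 2)*(y + 4)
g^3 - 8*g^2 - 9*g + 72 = (g - 8)*(g - 3)*(g + 3)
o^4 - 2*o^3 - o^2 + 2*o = o*(o - 2)*(o - 1)*(o + 1)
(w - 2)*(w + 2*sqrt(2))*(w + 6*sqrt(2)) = w^3 - 2*w^2 + 8*sqrt(2)*w^2 - 16*sqrt(2)*w + 24*w - 48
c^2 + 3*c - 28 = (c - 4)*(c + 7)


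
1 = 1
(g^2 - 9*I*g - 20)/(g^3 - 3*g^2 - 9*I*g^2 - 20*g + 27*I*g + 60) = 1/(g - 3)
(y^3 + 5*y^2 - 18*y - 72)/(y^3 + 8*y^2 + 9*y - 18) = (y - 4)/(y - 1)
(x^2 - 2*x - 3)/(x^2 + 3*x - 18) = (x + 1)/(x + 6)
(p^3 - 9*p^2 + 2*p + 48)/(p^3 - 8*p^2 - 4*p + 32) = (p - 3)/(p - 2)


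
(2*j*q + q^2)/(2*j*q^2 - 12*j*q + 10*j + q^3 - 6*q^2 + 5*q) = q/(q^2 - 6*q + 5)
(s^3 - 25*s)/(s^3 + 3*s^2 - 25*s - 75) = s/(s + 3)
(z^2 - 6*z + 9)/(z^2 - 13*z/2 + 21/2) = 2*(z - 3)/(2*z - 7)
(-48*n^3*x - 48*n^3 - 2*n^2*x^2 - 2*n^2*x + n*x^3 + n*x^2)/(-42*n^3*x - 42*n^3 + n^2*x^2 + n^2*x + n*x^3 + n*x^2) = (-48*n^2 - 2*n*x + x^2)/(-42*n^2 + n*x + x^2)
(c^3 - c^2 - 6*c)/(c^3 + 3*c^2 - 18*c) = (c + 2)/(c + 6)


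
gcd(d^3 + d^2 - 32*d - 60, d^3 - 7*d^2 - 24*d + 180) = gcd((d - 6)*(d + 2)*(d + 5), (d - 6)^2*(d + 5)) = d^2 - d - 30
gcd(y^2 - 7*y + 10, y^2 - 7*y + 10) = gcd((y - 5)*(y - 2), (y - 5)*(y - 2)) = y^2 - 7*y + 10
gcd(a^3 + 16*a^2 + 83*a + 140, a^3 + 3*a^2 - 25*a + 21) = a + 7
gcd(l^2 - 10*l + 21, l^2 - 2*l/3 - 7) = l - 3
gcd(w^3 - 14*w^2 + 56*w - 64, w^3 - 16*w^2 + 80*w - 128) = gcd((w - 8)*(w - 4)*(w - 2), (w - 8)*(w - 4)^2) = w^2 - 12*w + 32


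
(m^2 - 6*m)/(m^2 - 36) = m/(m + 6)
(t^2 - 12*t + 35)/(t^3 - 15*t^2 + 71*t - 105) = 1/(t - 3)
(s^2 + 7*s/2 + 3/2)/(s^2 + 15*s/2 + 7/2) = (s + 3)/(s + 7)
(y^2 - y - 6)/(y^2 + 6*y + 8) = (y - 3)/(y + 4)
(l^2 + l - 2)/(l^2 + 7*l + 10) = (l - 1)/(l + 5)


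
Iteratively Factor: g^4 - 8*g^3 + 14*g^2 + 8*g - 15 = (g - 3)*(g^3 - 5*g^2 - g + 5) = (g - 5)*(g - 3)*(g^2 - 1) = (g - 5)*(g - 3)*(g + 1)*(g - 1)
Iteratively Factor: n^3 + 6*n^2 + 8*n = (n)*(n^2 + 6*n + 8) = n*(n + 2)*(n + 4)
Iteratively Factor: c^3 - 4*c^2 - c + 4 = (c + 1)*(c^2 - 5*c + 4) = (c - 4)*(c + 1)*(c - 1)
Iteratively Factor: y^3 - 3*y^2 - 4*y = (y)*(y^2 - 3*y - 4) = y*(y + 1)*(y - 4)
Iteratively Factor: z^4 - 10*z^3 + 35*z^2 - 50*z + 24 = (z - 3)*(z^3 - 7*z^2 + 14*z - 8) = (z - 3)*(z - 1)*(z^2 - 6*z + 8) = (z - 4)*(z - 3)*(z - 1)*(z - 2)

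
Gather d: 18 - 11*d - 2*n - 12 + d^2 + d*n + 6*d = d^2 + d*(n - 5) - 2*n + 6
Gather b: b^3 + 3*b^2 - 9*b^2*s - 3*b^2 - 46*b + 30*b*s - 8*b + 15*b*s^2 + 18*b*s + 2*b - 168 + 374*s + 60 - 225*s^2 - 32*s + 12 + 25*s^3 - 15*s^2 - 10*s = b^3 - 9*b^2*s + b*(15*s^2 + 48*s - 52) + 25*s^3 - 240*s^2 + 332*s - 96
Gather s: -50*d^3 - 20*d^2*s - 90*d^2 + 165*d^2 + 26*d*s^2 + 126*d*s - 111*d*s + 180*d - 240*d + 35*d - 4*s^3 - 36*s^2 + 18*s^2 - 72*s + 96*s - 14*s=-50*d^3 + 75*d^2 - 25*d - 4*s^3 + s^2*(26*d - 18) + s*(-20*d^2 + 15*d + 10)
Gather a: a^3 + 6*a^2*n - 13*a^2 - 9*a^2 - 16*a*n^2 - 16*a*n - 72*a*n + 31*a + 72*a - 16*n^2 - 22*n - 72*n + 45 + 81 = a^3 + a^2*(6*n - 22) + a*(-16*n^2 - 88*n + 103) - 16*n^2 - 94*n + 126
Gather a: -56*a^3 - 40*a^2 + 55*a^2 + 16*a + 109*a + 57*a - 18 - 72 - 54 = -56*a^3 + 15*a^2 + 182*a - 144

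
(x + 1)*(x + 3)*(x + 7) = x^3 + 11*x^2 + 31*x + 21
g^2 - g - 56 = (g - 8)*(g + 7)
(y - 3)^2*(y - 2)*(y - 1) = y^4 - 9*y^3 + 29*y^2 - 39*y + 18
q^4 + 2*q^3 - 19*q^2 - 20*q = q*(q - 4)*(q + 1)*(q + 5)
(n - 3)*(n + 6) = n^2 + 3*n - 18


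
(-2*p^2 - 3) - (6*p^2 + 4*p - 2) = -8*p^2 - 4*p - 1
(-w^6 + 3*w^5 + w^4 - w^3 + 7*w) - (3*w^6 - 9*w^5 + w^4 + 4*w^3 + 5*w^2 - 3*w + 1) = -4*w^6 + 12*w^5 - 5*w^3 - 5*w^2 + 10*w - 1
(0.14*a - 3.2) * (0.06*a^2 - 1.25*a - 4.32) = 0.0084*a^3 - 0.367*a^2 + 3.3952*a + 13.824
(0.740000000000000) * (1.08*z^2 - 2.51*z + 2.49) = 0.7992*z^2 - 1.8574*z + 1.8426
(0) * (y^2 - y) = 0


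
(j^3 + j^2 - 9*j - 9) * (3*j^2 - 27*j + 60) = 3*j^5 - 24*j^4 + 6*j^3 + 276*j^2 - 297*j - 540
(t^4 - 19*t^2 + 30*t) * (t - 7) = t^5 - 7*t^4 - 19*t^3 + 163*t^2 - 210*t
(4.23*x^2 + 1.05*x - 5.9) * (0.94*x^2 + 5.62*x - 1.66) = 3.9762*x^4 + 24.7596*x^3 - 6.6668*x^2 - 34.901*x + 9.794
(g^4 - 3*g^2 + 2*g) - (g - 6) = g^4 - 3*g^2 + g + 6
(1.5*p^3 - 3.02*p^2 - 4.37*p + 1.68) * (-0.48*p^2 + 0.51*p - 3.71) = -0.72*p^5 + 2.2146*p^4 - 5.0076*p^3 + 8.1691*p^2 + 17.0695*p - 6.2328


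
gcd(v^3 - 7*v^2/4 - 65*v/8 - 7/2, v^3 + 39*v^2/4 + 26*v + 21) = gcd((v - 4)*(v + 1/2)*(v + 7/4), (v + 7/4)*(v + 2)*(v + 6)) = v + 7/4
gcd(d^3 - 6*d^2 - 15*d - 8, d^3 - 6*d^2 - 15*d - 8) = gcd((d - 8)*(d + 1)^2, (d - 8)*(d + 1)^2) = d^3 - 6*d^2 - 15*d - 8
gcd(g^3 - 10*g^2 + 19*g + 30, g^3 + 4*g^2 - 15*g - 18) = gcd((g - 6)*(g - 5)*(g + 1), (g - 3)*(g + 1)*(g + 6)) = g + 1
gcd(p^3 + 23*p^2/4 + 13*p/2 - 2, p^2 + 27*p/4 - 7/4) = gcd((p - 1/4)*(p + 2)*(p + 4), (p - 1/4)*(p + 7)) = p - 1/4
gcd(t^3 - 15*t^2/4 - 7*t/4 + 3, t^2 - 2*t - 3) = t + 1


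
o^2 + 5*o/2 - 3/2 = (o - 1/2)*(o + 3)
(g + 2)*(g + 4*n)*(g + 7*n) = g^3 + 11*g^2*n + 2*g^2 + 28*g*n^2 + 22*g*n + 56*n^2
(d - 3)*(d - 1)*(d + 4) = d^3 - 13*d + 12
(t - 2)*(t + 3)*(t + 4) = t^3 + 5*t^2 - 2*t - 24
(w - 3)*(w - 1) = w^2 - 4*w + 3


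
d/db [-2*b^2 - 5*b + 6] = -4*b - 5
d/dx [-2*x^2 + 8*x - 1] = 8 - 4*x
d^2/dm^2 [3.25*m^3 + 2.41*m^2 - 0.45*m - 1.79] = 19.5*m + 4.82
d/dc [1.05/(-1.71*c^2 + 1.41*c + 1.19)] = (3.591*c - 1.4805)/(-1.71*c^2 + 1.41*c + 1.19)^2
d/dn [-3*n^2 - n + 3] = -6*n - 1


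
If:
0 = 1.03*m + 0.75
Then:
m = -0.73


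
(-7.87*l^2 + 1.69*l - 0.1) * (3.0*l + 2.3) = -23.61*l^3 - 13.031*l^2 + 3.587*l - 0.23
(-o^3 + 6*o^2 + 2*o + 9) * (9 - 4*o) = 4*o^4 - 33*o^3 + 46*o^2 - 18*o + 81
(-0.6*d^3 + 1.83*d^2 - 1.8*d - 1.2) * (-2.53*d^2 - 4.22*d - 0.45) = 1.518*d^5 - 2.0979*d^4 - 2.8986*d^3 + 9.8085*d^2 + 5.874*d + 0.54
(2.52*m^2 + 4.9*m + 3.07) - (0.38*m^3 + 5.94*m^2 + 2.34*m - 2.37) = -0.38*m^3 - 3.42*m^2 + 2.56*m + 5.44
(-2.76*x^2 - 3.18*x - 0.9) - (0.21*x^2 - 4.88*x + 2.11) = -2.97*x^2 + 1.7*x - 3.01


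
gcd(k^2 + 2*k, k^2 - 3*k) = k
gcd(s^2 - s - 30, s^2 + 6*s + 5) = s + 5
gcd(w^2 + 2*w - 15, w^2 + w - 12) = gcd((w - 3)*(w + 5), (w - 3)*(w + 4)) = w - 3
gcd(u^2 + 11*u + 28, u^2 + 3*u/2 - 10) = u + 4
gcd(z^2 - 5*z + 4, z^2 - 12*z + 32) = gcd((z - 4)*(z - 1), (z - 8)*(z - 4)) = z - 4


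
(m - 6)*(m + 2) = m^2 - 4*m - 12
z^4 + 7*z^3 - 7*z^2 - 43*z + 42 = (z - 2)*(z - 1)*(z + 3)*(z + 7)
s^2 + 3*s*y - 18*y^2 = (s - 3*y)*(s + 6*y)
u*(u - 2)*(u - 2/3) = u^3 - 8*u^2/3 + 4*u/3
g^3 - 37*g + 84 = (g - 4)*(g - 3)*(g + 7)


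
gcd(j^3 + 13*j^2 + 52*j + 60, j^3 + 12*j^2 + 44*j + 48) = j^2 + 8*j + 12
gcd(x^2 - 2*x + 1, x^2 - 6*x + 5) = x - 1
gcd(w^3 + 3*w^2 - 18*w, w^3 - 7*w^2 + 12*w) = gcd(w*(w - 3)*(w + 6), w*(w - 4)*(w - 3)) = w^2 - 3*w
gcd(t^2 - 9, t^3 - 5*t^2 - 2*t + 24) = t - 3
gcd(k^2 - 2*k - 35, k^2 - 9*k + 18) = 1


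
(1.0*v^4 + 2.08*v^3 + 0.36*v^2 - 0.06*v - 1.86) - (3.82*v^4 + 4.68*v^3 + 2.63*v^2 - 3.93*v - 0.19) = -2.82*v^4 - 2.6*v^3 - 2.27*v^2 + 3.87*v - 1.67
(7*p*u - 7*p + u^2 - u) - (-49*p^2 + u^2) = 49*p^2 + 7*p*u - 7*p - u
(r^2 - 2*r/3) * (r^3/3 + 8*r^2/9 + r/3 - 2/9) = r^5/3 + 2*r^4/3 - 7*r^3/27 - 4*r^2/9 + 4*r/27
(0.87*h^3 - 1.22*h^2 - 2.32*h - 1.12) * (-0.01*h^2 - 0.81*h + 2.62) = -0.0087*h^5 - 0.6925*h^4 + 3.2908*h^3 - 1.306*h^2 - 5.1712*h - 2.9344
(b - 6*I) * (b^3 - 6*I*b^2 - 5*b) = b^4 - 12*I*b^3 - 41*b^2 + 30*I*b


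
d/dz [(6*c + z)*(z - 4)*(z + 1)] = 12*c*z - 18*c + 3*z^2 - 6*z - 4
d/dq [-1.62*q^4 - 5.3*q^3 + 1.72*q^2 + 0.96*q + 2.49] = -6.48*q^3 - 15.9*q^2 + 3.44*q + 0.96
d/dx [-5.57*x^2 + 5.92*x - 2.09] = 5.92 - 11.14*x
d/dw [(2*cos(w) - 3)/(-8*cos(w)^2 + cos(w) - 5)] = (16*sin(w)^2 + 48*cos(w) - 9)*sin(w)/(8*sin(w)^2 + cos(w) - 13)^2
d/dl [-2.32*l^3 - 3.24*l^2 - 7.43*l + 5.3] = -6.96*l^2 - 6.48*l - 7.43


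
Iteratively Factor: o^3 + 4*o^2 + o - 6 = (o + 2)*(o^2 + 2*o - 3) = (o + 2)*(o + 3)*(o - 1)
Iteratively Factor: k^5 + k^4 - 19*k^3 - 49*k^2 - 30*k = (k + 2)*(k^4 - k^3 - 17*k^2 - 15*k) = (k + 2)*(k + 3)*(k^3 - 4*k^2 - 5*k) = (k - 5)*(k + 2)*(k + 3)*(k^2 + k) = (k - 5)*(k + 1)*(k + 2)*(k + 3)*(k)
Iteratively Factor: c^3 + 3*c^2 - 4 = (c + 2)*(c^2 + c - 2) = (c - 1)*(c + 2)*(c + 2)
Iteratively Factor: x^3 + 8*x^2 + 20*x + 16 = (x + 2)*(x^2 + 6*x + 8) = (x + 2)^2*(x + 4)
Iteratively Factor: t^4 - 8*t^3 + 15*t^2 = (t)*(t^3 - 8*t^2 + 15*t) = t*(t - 5)*(t^2 - 3*t) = t*(t - 5)*(t - 3)*(t)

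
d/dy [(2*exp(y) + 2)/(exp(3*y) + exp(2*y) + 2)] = 2*(-(exp(y) + 1)*(3*exp(y) + 2)*exp(y) + exp(3*y) + exp(2*y) + 2)*exp(y)/(exp(3*y) + exp(2*y) + 2)^2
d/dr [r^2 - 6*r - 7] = 2*r - 6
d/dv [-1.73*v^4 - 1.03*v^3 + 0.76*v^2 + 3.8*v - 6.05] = -6.92*v^3 - 3.09*v^2 + 1.52*v + 3.8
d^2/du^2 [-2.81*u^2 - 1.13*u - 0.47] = -5.62000000000000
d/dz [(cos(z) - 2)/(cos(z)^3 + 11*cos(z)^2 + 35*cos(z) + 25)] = (-5*cos(z) + cos(2*z) - 18)*sin(z)/((cos(z) + 1)^2*(cos(z) + 5)^3)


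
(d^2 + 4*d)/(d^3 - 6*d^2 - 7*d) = (d + 4)/(d^2 - 6*d - 7)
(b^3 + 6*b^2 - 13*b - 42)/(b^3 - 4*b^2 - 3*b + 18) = (b + 7)/(b - 3)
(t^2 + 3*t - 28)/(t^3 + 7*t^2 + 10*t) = (t^2 + 3*t - 28)/(t*(t^2 + 7*t + 10))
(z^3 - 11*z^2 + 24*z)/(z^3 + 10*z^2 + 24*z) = (z^2 - 11*z + 24)/(z^2 + 10*z + 24)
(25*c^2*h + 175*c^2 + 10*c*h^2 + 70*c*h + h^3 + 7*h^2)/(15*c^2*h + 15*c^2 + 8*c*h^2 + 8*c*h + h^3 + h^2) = (5*c*h + 35*c + h^2 + 7*h)/(3*c*h + 3*c + h^2 + h)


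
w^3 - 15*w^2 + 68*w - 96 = (w - 8)*(w - 4)*(w - 3)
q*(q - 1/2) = q^2 - q/2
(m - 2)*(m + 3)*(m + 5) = m^3 + 6*m^2 - m - 30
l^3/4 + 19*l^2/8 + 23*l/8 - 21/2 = (l/4 + 1)*(l - 3/2)*(l + 7)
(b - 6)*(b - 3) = b^2 - 9*b + 18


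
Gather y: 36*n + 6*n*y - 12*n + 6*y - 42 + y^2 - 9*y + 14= 24*n + y^2 + y*(6*n - 3) - 28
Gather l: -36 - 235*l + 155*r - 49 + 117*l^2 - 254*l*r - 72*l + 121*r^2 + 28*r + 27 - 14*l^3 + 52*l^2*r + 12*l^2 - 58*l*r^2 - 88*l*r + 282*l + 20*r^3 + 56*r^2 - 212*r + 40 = -14*l^3 + l^2*(52*r + 129) + l*(-58*r^2 - 342*r - 25) + 20*r^3 + 177*r^2 - 29*r - 18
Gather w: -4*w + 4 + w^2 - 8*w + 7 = w^2 - 12*w + 11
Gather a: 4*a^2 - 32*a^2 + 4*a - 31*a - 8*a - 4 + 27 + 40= -28*a^2 - 35*a + 63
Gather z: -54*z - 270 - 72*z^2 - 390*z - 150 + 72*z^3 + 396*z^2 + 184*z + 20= 72*z^3 + 324*z^2 - 260*z - 400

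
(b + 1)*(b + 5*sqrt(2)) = b^2 + b + 5*sqrt(2)*b + 5*sqrt(2)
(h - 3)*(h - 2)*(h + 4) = h^3 - h^2 - 14*h + 24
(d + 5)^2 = d^2 + 10*d + 25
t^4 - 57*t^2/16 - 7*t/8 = t*(t - 2)*(t + 1/4)*(t + 7/4)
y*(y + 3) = y^2 + 3*y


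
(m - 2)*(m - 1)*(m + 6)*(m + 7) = m^4 + 10*m^3 + 5*m^2 - 100*m + 84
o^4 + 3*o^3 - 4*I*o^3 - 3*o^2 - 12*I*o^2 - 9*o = o*(o + 3)*(o - 3*I)*(o - I)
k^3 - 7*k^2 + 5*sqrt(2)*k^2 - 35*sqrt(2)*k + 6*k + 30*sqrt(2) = (k - 6)*(k - 1)*(k + 5*sqrt(2))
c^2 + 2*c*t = c*(c + 2*t)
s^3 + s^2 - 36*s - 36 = (s - 6)*(s + 1)*(s + 6)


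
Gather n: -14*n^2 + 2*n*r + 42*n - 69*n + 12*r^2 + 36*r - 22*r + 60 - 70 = -14*n^2 + n*(2*r - 27) + 12*r^2 + 14*r - 10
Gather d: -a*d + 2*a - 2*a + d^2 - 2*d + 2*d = -a*d + d^2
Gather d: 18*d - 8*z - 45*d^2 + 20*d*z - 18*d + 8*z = -45*d^2 + 20*d*z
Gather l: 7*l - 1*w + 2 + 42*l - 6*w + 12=49*l - 7*w + 14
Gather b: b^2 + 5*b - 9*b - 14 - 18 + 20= b^2 - 4*b - 12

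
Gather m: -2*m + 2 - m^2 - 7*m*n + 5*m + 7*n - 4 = -m^2 + m*(3 - 7*n) + 7*n - 2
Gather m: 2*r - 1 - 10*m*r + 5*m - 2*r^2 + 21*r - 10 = m*(5 - 10*r) - 2*r^2 + 23*r - 11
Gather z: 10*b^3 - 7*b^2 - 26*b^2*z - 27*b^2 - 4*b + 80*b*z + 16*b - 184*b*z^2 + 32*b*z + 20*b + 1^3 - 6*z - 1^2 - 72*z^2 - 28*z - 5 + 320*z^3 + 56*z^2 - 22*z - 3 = 10*b^3 - 34*b^2 + 32*b + 320*z^3 + z^2*(-184*b - 16) + z*(-26*b^2 + 112*b - 56) - 8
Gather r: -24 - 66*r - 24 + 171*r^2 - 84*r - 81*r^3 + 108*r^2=-81*r^3 + 279*r^2 - 150*r - 48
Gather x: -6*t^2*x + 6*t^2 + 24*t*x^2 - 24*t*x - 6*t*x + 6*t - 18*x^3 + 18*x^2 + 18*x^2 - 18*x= 6*t^2 + 6*t - 18*x^3 + x^2*(24*t + 36) + x*(-6*t^2 - 30*t - 18)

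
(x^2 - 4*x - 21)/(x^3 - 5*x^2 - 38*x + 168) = (x + 3)/(x^2 + 2*x - 24)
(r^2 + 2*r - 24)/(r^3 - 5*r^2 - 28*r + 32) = (r^2 + 2*r - 24)/(r^3 - 5*r^2 - 28*r + 32)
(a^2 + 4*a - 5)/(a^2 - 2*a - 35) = (a - 1)/(a - 7)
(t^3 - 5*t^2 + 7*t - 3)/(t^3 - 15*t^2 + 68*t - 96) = (t^2 - 2*t + 1)/(t^2 - 12*t + 32)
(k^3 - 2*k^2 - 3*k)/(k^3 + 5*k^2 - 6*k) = (k^2 - 2*k - 3)/(k^2 + 5*k - 6)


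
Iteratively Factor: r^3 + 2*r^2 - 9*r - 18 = (r - 3)*(r^2 + 5*r + 6) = (r - 3)*(r + 2)*(r + 3)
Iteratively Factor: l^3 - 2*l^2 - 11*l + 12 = (l - 1)*(l^2 - l - 12) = (l - 4)*(l - 1)*(l + 3)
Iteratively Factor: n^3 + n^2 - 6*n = (n + 3)*(n^2 - 2*n) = n*(n + 3)*(n - 2)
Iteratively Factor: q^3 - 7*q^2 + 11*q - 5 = (q - 5)*(q^2 - 2*q + 1) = (q - 5)*(q - 1)*(q - 1)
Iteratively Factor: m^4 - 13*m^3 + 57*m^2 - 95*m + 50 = (m - 2)*(m^3 - 11*m^2 + 35*m - 25) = (m - 2)*(m - 1)*(m^2 - 10*m + 25) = (m - 5)*(m - 2)*(m - 1)*(m - 5)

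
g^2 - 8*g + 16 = (g - 4)^2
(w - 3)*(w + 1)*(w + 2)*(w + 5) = w^4 + 5*w^3 - 7*w^2 - 41*w - 30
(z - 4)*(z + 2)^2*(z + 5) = z^4 + 5*z^3 - 12*z^2 - 76*z - 80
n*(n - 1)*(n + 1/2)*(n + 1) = n^4 + n^3/2 - n^2 - n/2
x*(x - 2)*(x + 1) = x^3 - x^2 - 2*x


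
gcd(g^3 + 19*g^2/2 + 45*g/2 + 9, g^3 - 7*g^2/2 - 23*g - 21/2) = g^2 + 7*g/2 + 3/2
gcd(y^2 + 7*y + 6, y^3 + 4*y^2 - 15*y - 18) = y^2 + 7*y + 6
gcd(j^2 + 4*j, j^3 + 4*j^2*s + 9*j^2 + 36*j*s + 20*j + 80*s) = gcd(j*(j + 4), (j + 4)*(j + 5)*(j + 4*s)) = j + 4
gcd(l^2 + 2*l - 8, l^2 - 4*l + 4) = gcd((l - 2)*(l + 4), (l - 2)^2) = l - 2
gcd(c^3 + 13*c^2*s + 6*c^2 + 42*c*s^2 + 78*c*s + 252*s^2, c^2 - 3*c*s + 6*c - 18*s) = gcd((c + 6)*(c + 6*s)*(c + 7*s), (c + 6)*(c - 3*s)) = c + 6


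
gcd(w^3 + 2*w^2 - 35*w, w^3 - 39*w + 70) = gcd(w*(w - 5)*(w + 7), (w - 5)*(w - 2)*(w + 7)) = w^2 + 2*w - 35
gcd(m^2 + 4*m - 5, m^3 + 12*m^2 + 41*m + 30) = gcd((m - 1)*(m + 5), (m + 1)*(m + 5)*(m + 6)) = m + 5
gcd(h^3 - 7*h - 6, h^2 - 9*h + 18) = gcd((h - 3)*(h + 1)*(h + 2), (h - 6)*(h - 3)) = h - 3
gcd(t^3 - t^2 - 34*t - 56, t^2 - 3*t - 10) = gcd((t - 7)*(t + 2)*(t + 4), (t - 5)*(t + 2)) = t + 2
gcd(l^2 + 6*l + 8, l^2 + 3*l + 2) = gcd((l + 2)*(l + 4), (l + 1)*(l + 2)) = l + 2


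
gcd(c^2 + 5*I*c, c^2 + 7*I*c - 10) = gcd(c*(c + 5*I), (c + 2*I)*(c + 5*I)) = c + 5*I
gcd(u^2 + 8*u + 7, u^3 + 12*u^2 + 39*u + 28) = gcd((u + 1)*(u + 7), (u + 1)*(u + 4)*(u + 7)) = u^2 + 8*u + 7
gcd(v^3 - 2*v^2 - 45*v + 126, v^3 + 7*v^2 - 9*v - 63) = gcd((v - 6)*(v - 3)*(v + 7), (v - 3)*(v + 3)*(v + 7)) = v^2 + 4*v - 21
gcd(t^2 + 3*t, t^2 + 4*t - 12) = 1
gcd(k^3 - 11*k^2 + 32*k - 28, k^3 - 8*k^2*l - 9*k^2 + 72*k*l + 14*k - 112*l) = k^2 - 9*k + 14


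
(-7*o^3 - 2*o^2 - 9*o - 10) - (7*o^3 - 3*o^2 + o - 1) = -14*o^3 + o^2 - 10*o - 9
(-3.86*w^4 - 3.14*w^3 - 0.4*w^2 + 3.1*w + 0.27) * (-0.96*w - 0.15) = 3.7056*w^5 + 3.5934*w^4 + 0.855*w^3 - 2.916*w^2 - 0.7242*w - 0.0405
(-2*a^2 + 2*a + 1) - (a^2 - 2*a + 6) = -3*a^2 + 4*a - 5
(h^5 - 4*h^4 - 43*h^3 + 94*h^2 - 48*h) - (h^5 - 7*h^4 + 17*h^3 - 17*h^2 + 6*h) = 3*h^4 - 60*h^3 + 111*h^2 - 54*h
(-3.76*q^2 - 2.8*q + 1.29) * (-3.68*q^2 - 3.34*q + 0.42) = 13.8368*q^4 + 22.8624*q^3 + 3.0256*q^2 - 5.4846*q + 0.5418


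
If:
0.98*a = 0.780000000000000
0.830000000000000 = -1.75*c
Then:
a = 0.80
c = -0.47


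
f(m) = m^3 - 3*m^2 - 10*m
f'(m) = 3*m^2 - 6*m - 10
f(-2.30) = -5.04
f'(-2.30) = 19.67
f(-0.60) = 4.70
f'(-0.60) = -5.32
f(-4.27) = -89.85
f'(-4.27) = 70.32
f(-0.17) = 1.61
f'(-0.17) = -8.89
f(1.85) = -22.44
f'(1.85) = -10.83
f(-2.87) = -19.65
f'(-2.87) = 31.93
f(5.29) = 11.18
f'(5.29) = 42.21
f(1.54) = -18.86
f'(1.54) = -12.13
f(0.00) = 0.00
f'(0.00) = -10.00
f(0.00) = 0.00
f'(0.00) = -10.00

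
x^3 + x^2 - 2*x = x*(x - 1)*(x + 2)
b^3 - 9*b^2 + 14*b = b*(b - 7)*(b - 2)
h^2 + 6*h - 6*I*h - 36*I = (h + 6)*(h - 6*I)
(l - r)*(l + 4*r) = l^2 + 3*l*r - 4*r^2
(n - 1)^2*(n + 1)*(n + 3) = n^4 + 2*n^3 - 4*n^2 - 2*n + 3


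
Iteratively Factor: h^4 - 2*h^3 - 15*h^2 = (h)*(h^3 - 2*h^2 - 15*h) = h*(h + 3)*(h^2 - 5*h) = h*(h - 5)*(h + 3)*(h)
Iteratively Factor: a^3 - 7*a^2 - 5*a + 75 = (a + 3)*(a^2 - 10*a + 25) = (a - 5)*(a + 3)*(a - 5)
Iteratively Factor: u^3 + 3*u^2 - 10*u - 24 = (u + 2)*(u^2 + u - 12) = (u - 3)*(u + 2)*(u + 4)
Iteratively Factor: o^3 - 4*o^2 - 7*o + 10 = (o + 2)*(o^2 - 6*o + 5) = (o - 5)*(o + 2)*(o - 1)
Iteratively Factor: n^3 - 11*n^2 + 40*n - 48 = (n - 4)*(n^2 - 7*n + 12) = (n - 4)*(n - 3)*(n - 4)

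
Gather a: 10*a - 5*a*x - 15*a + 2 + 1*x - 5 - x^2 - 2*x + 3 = a*(-5*x - 5) - x^2 - x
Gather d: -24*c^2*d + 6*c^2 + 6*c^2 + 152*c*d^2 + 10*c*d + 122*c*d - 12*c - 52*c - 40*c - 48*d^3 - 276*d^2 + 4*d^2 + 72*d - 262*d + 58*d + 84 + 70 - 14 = 12*c^2 - 104*c - 48*d^3 + d^2*(152*c - 272) + d*(-24*c^2 + 132*c - 132) + 140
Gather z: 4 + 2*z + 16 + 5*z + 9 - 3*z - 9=4*z + 20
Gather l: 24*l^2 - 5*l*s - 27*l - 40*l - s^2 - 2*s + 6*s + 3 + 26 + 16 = 24*l^2 + l*(-5*s - 67) - s^2 + 4*s + 45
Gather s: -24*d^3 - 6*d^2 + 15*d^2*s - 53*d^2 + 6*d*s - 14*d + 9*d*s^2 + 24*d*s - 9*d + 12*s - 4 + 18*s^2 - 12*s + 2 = -24*d^3 - 59*d^2 - 23*d + s^2*(9*d + 18) + s*(15*d^2 + 30*d) - 2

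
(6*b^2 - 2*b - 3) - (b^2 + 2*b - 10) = 5*b^2 - 4*b + 7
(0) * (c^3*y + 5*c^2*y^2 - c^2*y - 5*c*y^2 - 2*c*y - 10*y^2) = 0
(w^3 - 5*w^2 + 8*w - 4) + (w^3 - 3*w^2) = 2*w^3 - 8*w^2 + 8*w - 4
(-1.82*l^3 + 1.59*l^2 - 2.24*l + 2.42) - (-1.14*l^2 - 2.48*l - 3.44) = -1.82*l^3 + 2.73*l^2 + 0.24*l + 5.86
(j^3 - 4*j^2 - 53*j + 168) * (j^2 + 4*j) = j^5 - 69*j^3 - 44*j^2 + 672*j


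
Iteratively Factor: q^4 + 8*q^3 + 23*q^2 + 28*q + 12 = (q + 3)*(q^3 + 5*q^2 + 8*q + 4) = (q + 2)*(q + 3)*(q^2 + 3*q + 2) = (q + 2)^2*(q + 3)*(q + 1)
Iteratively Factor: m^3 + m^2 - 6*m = (m + 3)*(m^2 - 2*m) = m*(m + 3)*(m - 2)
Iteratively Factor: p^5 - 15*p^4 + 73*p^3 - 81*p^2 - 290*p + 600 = (p - 3)*(p^4 - 12*p^3 + 37*p^2 + 30*p - 200) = (p - 5)*(p - 3)*(p^3 - 7*p^2 + 2*p + 40) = (p - 5)^2*(p - 3)*(p^2 - 2*p - 8) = (p - 5)^2*(p - 3)*(p + 2)*(p - 4)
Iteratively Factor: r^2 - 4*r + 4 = (r - 2)*(r - 2)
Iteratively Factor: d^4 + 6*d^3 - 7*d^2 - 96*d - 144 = (d + 3)*(d^3 + 3*d^2 - 16*d - 48) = (d - 4)*(d + 3)*(d^2 + 7*d + 12) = (d - 4)*(d + 3)*(d + 4)*(d + 3)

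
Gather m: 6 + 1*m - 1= m + 5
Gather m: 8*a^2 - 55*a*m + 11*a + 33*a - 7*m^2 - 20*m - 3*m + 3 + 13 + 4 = 8*a^2 + 44*a - 7*m^2 + m*(-55*a - 23) + 20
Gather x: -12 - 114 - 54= -180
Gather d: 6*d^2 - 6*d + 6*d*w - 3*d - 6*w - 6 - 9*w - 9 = 6*d^2 + d*(6*w - 9) - 15*w - 15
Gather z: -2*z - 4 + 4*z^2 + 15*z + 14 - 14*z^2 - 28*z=-10*z^2 - 15*z + 10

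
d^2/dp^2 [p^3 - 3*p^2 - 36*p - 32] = 6*p - 6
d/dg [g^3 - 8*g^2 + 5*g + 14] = 3*g^2 - 16*g + 5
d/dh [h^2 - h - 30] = 2*h - 1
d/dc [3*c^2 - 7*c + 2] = 6*c - 7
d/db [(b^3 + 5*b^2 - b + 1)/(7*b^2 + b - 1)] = b*(7*b^3 + 2*b^2 + 9*b - 24)/(49*b^4 + 14*b^3 - 13*b^2 - 2*b + 1)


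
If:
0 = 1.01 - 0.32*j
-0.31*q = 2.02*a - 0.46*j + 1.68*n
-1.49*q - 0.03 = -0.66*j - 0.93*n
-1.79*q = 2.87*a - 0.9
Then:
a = -1.31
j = 3.16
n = 1.96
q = 2.60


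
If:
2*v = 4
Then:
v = 2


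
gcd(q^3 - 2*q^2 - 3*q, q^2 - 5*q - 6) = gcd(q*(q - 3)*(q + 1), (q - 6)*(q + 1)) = q + 1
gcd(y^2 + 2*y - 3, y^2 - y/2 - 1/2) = y - 1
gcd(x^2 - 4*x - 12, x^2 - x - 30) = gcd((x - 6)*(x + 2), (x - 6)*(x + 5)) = x - 6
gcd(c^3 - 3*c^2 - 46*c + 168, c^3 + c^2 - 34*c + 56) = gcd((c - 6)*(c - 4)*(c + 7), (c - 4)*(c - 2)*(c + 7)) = c^2 + 3*c - 28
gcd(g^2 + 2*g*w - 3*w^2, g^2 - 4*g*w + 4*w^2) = 1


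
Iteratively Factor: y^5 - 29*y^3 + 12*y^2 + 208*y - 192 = (y - 4)*(y^4 + 4*y^3 - 13*y^2 - 40*y + 48) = (y - 4)*(y + 4)*(y^3 - 13*y + 12) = (y - 4)*(y - 1)*(y + 4)*(y^2 + y - 12) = (y - 4)*(y - 1)*(y + 4)^2*(y - 3)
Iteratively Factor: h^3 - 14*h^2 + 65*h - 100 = (h - 5)*(h^2 - 9*h + 20) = (h - 5)*(h - 4)*(h - 5)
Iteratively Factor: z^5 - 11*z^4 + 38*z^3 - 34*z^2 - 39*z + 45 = (z - 5)*(z^4 - 6*z^3 + 8*z^2 + 6*z - 9) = (z - 5)*(z + 1)*(z^3 - 7*z^2 + 15*z - 9) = (z - 5)*(z - 3)*(z + 1)*(z^2 - 4*z + 3) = (z - 5)*(z - 3)^2*(z + 1)*(z - 1)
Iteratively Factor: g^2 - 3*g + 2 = (g - 1)*(g - 2)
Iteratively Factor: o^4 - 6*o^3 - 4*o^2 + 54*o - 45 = (o + 3)*(o^3 - 9*o^2 + 23*o - 15) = (o - 3)*(o + 3)*(o^2 - 6*o + 5) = (o - 5)*(o - 3)*(o + 3)*(o - 1)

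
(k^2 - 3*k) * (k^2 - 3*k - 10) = k^4 - 6*k^3 - k^2 + 30*k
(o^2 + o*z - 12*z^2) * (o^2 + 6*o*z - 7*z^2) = o^4 + 7*o^3*z - 13*o^2*z^2 - 79*o*z^3 + 84*z^4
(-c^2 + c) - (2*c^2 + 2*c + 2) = -3*c^2 - c - 2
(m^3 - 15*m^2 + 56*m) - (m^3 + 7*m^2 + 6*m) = -22*m^2 + 50*m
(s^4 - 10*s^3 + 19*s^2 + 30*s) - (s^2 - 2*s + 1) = s^4 - 10*s^3 + 18*s^2 + 32*s - 1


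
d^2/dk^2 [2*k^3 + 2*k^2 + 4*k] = 12*k + 4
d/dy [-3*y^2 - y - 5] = -6*y - 1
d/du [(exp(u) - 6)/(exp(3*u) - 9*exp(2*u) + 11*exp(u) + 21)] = (-(exp(u) - 6)*(3*exp(2*u) - 18*exp(u) + 11) + exp(3*u) - 9*exp(2*u) + 11*exp(u) + 21)*exp(u)/(exp(3*u) - 9*exp(2*u) + 11*exp(u) + 21)^2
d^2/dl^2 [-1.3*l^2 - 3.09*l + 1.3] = -2.60000000000000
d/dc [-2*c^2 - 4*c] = -4*c - 4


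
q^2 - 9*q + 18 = (q - 6)*(q - 3)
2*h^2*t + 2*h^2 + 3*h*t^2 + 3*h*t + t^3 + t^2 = (h + t)*(2*h + t)*(t + 1)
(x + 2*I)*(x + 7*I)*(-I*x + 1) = -I*x^3 + 10*x^2 + 23*I*x - 14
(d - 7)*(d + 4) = d^2 - 3*d - 28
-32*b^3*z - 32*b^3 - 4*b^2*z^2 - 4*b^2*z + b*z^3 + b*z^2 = (-8*b + z)*(4*b + z)*(b*z + b)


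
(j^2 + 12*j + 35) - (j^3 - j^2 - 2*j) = -j^3 + 2*j^2 + 14*j + 35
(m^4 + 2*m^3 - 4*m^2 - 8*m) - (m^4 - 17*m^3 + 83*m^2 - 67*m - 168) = 19*m^3 - 87*m^2 + 59*m + 168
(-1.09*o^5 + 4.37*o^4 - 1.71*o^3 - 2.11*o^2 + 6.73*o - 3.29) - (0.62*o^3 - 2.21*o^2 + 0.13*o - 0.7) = -1.09*o^5 + 4.37*o^4 - 2.33*o^3 + 0.1*o^2 + 6.6*o - 2.59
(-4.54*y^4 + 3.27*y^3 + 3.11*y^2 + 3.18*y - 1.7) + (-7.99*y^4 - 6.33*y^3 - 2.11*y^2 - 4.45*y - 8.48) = -12.53*y^4 - 3.06*y^3 + 1.0*y^2 - 1.27*y - 10.18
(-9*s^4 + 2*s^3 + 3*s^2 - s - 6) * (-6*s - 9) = 54*s^5 + 69*s^4 - 36*s^3 - 21*s^2 + 45*s + 54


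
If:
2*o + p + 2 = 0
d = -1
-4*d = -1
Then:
No Solution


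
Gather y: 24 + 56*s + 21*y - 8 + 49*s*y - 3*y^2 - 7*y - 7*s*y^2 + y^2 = 56*s + y^2*(-7*s - 2) + y*(49*s + 14) + 16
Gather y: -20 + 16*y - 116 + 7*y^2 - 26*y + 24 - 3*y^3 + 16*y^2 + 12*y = -3*y^3 + 23*y^2 + 2*y - 112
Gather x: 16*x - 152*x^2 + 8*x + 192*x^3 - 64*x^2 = 192*x^3 - 216*x^2 + 24*x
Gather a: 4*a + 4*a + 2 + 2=8*a + 4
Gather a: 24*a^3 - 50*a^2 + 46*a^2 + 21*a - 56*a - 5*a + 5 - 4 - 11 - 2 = 24*a^3 - 4*a^2 - 40*a - 12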